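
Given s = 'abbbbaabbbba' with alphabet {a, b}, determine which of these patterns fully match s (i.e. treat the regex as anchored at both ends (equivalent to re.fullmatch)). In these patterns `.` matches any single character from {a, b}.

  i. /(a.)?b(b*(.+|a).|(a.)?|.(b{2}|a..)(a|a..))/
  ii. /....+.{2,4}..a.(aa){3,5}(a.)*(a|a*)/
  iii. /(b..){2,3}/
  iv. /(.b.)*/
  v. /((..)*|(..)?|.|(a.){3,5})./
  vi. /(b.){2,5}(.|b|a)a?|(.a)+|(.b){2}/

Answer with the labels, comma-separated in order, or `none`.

i → match
ii → no match
iii → no match — must start with 'b'
iv → match
v → no match
vi → no match

i, iv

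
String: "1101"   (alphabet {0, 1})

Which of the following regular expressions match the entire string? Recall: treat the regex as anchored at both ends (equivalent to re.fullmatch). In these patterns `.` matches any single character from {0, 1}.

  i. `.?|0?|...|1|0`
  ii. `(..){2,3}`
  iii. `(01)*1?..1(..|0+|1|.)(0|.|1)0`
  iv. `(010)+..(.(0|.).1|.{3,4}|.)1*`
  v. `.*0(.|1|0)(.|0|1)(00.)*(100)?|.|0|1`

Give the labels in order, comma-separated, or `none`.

ii

i → no match
ii → match
iii → no match — must end with "0"
iv → no match — must start with "010"
v → no match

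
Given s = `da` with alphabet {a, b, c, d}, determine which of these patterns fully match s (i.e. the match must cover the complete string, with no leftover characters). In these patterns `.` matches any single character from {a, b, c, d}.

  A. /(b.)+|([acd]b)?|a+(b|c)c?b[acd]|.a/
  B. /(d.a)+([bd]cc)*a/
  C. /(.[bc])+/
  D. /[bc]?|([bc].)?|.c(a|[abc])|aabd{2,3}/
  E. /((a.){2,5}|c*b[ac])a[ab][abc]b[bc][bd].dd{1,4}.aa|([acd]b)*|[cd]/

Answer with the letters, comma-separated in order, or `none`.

A

A → match
B → no match
C → no match
D → no match
E → no match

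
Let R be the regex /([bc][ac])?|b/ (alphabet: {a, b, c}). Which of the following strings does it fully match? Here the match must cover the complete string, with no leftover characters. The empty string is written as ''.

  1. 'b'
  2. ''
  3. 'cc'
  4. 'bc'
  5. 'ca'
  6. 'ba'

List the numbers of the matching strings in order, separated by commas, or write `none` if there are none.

1 → match
2 → match
3 → match
4 → match
5 → match
6 → match

1, 2, 3, 4, 5, 6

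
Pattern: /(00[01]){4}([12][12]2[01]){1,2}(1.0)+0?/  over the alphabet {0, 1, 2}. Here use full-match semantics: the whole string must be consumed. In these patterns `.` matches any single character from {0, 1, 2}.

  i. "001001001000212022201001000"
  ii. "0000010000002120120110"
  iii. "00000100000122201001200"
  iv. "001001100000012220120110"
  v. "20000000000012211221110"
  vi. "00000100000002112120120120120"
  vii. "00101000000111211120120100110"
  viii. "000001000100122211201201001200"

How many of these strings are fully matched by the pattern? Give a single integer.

3

i → match
ii → match
iii → match
iv → no match
v → no match — must start with "00"
vi → no match
vii → no match
viii → no match
Total matched: 3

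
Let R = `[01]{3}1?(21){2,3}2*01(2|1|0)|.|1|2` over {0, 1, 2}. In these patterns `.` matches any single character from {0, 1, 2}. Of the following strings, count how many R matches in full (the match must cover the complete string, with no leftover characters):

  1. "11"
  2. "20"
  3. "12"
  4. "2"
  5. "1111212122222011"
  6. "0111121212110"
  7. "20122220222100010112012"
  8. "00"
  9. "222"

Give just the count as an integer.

2

1 → no match
2 → no match
3 → no match
4 → match
5 → match
6 → no match
7 → no match
8 → no match
9 → no match
Total matched: 2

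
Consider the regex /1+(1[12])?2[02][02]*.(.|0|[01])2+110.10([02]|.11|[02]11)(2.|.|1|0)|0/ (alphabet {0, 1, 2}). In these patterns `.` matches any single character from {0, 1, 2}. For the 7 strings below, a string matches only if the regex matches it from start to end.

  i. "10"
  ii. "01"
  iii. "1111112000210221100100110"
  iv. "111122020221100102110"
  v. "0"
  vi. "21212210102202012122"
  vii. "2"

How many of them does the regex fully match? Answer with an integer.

3

i → no match
ii → no match
iii → match
iv → match
v → match
vi → no match
vii → no match
Total matched: 3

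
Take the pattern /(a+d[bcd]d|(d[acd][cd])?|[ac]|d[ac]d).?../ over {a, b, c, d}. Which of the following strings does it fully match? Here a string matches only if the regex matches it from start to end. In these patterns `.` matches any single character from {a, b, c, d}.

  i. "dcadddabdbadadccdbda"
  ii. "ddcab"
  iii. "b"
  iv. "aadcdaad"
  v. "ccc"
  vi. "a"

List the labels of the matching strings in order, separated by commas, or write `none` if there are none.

ii, iv, v

i → no match
ii → match
iii → no match
iv → match
v → match
vi → no match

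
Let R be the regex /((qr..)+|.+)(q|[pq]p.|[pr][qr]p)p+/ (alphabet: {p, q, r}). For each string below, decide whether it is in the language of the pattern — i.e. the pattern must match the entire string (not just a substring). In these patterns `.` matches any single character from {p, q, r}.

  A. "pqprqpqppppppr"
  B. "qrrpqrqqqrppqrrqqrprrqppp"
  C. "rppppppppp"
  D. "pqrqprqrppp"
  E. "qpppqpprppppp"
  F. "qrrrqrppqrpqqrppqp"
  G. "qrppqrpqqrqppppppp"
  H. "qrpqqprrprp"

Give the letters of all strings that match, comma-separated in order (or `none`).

A → no match — must end with "p"
B → match
C. "rppppppppp" → match
D. "pqrqprqrppp" → no match
E → match
F → match
G → match
H. "qrpqqprrprp" → no match

B, C, E, F, G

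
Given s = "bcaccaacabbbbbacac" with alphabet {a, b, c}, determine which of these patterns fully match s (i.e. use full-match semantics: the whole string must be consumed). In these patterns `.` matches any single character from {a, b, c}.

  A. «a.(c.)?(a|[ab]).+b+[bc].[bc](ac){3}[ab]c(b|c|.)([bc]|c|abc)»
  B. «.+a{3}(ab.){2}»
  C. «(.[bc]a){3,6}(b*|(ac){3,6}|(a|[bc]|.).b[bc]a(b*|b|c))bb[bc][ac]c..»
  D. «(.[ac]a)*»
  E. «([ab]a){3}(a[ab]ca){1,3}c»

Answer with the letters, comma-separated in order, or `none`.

C

A → no match — must start with "a"
B → no match
C → match
D → no match
E → no match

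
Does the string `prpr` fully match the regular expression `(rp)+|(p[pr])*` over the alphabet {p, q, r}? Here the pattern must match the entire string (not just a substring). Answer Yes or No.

Yes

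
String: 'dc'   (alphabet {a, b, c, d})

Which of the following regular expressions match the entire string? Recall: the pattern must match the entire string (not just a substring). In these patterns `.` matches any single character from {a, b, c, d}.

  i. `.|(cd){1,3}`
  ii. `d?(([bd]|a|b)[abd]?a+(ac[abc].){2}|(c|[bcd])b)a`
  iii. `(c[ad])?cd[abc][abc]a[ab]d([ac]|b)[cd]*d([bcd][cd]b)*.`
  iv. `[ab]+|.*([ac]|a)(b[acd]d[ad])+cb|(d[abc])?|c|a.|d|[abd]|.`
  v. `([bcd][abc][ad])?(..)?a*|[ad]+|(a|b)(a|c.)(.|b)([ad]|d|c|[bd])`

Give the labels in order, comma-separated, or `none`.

i → no match
ii → no match — must end with 'a'
iii → no match
iv → match
v → match

iv, v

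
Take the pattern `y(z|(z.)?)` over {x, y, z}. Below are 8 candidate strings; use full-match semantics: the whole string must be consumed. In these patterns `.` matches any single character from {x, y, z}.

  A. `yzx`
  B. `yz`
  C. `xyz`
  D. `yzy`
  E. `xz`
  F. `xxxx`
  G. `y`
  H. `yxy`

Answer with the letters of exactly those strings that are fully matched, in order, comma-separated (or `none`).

A → match
B → match
C → no match — must start with `y`
D → match
E → no match — must start with `y`
F → no match — must start with `y`
G → match
H → no match

A, B, D, G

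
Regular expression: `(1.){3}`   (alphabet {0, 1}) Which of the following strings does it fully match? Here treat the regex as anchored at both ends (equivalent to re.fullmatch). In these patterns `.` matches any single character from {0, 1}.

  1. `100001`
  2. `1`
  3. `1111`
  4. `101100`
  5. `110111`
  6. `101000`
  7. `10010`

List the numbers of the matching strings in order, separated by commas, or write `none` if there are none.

none

1. `100001` → no match
2. `1` → no match
3. `1111` → no match
4. `101100` → no match
5. `110111` → no match
6. `101000` → no match
7. `10010` → no match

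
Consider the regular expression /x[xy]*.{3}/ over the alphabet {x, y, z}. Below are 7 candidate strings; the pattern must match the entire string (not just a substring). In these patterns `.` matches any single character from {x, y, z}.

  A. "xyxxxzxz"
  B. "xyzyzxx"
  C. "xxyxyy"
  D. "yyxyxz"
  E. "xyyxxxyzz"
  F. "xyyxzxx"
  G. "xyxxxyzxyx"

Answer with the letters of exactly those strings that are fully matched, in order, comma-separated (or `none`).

A, C, E, F

A → match
B → no match
C → match
D → no match — must start with "x"
E → match
F → match
G → no match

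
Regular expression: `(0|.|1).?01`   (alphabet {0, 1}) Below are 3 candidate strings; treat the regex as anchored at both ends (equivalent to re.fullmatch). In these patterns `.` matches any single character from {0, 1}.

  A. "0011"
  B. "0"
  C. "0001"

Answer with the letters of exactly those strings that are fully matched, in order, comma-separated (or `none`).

A → no match — must end with "01"
B → no match — must end with "01"
C → match

C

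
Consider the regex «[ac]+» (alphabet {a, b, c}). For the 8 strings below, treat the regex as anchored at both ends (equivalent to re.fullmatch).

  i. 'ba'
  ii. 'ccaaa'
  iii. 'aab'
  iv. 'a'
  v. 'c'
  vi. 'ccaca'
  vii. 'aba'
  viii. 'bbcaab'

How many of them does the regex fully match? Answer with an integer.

4

i → no match
ii → match
iii → no match
iv → match
v → match
vi → match
vii → no match
viii → no match
Total matched: 4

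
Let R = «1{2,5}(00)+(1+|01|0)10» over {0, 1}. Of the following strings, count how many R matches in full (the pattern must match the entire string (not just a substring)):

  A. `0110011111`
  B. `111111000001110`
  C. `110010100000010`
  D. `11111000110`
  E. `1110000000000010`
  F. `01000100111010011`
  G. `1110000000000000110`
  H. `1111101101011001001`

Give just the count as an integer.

A → no match — must start with `1`
B → no match
C → no match
D → match
E → match
F → no match — must start with `1`
G → match
H → no match — must end with `10`
Total matched: 3

3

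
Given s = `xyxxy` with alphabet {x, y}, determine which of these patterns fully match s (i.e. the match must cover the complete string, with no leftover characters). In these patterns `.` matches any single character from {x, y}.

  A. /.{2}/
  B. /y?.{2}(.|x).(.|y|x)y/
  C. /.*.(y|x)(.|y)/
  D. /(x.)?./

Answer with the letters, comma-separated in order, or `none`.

C

A → no match
B → no match
C → match
D → no match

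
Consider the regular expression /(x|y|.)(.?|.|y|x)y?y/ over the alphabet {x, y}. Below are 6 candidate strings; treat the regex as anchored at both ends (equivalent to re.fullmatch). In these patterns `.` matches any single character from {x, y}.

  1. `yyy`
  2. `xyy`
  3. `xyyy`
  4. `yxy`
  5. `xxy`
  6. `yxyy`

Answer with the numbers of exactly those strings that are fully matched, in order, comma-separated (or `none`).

1, 2, 3, 4, 5, 6

1. `yyy` → match
2. `xyy` → match
3. `xyyy` → match
4. `yxy` → match
5. `xxy` → match
6. `yxyy` → match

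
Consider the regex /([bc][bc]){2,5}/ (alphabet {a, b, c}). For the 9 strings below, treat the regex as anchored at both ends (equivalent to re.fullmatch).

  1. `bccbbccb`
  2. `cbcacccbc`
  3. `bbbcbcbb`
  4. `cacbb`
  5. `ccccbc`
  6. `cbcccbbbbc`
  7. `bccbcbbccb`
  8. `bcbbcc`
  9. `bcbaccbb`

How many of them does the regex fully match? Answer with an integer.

1 → match
2 → no match
3 → match
4 → no match
5 → match
6 → match
7 → match
8 → match
9 → no match
Total matched: 6

6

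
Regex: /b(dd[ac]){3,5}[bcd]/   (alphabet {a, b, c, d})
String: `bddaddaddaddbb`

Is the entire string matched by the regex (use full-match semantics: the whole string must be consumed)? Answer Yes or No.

No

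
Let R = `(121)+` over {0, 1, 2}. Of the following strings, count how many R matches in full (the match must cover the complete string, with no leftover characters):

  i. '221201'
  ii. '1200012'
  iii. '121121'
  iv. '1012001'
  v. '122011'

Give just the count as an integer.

1

i → no match — must start with '121'
ii → no match — must start with '121'
iii → match
iv → no match — must start with '121'
v → no match — must start with '121'
Total matched: 1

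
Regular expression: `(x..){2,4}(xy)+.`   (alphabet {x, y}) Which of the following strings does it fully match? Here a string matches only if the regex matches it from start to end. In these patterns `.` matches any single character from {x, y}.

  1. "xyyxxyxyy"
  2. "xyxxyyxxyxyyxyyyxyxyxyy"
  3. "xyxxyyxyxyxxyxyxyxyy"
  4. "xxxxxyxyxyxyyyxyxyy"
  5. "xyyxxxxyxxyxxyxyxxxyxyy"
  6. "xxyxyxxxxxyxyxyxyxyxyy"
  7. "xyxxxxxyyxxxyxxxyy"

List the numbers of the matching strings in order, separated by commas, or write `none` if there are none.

1, 6

1 → match
2 → no match
3 → no match
4 → no match
5 → no match
6 → match
7 → no match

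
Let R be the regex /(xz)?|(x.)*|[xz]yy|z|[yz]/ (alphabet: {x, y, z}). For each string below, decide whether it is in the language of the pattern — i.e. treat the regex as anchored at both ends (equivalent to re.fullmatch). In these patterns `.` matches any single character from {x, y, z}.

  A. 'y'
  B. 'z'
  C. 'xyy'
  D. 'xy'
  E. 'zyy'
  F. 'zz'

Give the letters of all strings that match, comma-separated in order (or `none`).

A, B, C, D, E

A → match
B → match
C → match
D → match
E → match
F → no match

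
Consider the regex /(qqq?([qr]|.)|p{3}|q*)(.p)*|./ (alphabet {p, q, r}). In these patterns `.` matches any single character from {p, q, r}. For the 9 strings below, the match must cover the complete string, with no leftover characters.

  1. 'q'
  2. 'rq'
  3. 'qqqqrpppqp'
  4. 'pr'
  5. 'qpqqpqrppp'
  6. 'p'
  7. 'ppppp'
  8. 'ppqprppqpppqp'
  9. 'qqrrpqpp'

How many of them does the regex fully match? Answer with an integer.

4

1 → match
2 → no match
3 → match
4 → no match
5 → no match
6 → match
7 → match
8 → no match
9 → no match
Total matched: 4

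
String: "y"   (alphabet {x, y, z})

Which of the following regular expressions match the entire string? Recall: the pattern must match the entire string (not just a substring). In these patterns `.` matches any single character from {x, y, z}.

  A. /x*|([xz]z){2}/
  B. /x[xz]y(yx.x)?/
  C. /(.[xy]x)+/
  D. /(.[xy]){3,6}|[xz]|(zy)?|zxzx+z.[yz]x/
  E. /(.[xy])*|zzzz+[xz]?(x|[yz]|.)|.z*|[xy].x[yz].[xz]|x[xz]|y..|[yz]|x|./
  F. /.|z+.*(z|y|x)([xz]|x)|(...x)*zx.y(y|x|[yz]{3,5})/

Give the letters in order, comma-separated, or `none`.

A → no match
B → no match — must start with "x"
C → no match — must end with "x"
D → no match
E → match
F → match

E, F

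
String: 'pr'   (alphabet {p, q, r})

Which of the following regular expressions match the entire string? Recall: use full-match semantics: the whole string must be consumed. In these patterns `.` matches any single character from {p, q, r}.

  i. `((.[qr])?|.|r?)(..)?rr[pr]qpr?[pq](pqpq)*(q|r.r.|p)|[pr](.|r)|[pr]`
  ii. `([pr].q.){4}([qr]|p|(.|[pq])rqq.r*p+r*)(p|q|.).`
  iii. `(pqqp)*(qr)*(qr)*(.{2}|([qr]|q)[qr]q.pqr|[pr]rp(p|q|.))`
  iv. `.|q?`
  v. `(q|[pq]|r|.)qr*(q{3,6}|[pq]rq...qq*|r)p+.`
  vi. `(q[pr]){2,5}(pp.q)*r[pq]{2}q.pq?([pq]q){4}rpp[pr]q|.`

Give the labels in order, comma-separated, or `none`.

i, iii

i → match
ii → no match
iii → match
iv → no match
v → no match
vi → no match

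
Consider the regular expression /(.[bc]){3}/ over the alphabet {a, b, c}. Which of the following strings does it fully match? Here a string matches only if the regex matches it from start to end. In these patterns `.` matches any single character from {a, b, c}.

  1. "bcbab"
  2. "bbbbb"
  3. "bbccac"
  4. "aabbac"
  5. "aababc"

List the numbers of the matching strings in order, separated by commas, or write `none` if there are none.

3

1 → no match
2 → no match
3 → match
4 → no match
5 → no match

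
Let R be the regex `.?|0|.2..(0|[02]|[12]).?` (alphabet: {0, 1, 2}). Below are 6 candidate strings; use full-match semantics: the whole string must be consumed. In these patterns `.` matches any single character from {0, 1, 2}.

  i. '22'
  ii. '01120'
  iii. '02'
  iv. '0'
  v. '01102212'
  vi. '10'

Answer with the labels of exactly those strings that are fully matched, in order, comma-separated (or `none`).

i. '22' → no match
ii. '01120' → no match
iii. '02' → no match
iv. '0' → match
v. '01102212' → no match
vi. '10' → no match

iv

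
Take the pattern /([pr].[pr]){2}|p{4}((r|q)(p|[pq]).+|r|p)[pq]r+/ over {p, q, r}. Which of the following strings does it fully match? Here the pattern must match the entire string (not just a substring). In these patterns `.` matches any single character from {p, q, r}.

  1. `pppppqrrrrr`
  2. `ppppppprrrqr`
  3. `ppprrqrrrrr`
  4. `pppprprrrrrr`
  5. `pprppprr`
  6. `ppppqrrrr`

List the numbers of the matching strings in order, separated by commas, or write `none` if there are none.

1, 4

1 → match
2 → no match
3 → no match
4 → match
5 → no match
6 → no match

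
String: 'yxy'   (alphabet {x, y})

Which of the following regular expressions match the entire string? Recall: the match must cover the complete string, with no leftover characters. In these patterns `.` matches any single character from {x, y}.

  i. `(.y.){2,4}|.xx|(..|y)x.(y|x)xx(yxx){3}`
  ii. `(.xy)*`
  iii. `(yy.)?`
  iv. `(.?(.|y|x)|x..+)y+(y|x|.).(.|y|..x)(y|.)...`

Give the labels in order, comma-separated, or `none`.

i → no match
ii → match
iii → no match
iv → no match

ii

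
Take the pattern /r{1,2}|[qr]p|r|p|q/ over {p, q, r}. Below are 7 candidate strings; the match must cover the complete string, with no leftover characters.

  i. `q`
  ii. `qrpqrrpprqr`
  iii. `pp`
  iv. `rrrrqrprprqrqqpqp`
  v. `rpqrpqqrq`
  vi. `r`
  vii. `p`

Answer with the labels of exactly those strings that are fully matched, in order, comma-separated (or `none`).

i → match
ii → no match
iii → no match
iv → no match
v → no match
vi → match
vii → match

i, vi, vii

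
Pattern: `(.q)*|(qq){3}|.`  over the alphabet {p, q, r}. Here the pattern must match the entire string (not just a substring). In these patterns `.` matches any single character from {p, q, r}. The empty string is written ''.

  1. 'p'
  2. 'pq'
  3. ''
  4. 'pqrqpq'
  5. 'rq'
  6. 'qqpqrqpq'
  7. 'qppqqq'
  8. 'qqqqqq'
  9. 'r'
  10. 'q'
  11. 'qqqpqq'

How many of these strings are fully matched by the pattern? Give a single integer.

1 → match
2 → match
3 → match
4 → match
5 → match
6 → match
7 → no match
8 → match
9 → match
10 → match
11 → no match
Total matched: 9

9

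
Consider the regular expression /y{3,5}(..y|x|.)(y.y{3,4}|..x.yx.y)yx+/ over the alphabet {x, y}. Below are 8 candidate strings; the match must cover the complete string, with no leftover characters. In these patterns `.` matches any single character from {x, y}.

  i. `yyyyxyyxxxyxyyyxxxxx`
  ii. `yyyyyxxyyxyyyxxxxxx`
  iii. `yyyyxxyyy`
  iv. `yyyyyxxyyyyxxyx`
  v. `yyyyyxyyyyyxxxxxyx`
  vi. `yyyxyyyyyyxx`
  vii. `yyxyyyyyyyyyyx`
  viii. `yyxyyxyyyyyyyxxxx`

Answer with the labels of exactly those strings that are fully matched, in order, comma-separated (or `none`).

i → match
ii → match
iii. `yyyyxxyyy` → no match — must end with `x`
iv → no match
v → no match
vi. `yyyxyyyyyyxx` → match
vii → no match
viii → no match

i, ii, vi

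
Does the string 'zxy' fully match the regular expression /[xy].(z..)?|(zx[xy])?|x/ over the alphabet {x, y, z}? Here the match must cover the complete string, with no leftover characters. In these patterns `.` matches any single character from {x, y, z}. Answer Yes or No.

Yes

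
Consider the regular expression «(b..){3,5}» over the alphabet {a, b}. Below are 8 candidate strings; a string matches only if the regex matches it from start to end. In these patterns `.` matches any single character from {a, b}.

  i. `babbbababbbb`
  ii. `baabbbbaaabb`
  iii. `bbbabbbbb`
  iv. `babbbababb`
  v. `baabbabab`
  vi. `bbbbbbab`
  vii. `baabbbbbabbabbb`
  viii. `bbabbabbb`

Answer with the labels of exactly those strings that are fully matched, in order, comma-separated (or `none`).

i. `babbbababbbb` → match
ii. `baabbbbaaabb` → no match
iii. `bbbabbbbb` → no match
iv. `babbbababb` → no match
v. `baabbabab` → match
vi. `bbbbbbab` → no match
vii → match
viii. `bbabbabbb` → match

i, v, vii, viii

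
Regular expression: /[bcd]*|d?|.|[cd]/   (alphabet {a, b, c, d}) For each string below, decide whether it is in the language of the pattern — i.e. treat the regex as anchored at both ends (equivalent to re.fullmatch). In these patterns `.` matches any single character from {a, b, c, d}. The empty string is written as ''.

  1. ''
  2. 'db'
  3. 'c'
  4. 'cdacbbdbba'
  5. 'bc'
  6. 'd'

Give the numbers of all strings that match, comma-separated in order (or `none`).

1, 2, 3, 5, 6

1. '' → match
2. 'db' → match
3. 'c' → match
4. 'cdacbbdbba' → no match
5. 'bc' → match
6. 'd' → match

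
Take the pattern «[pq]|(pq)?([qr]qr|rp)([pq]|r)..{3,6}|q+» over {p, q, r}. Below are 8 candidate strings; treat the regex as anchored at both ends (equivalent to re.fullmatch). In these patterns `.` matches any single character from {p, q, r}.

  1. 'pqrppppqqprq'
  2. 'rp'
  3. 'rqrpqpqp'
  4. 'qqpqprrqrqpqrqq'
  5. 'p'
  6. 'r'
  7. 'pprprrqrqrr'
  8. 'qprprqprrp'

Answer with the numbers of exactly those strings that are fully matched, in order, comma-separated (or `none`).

1, 3, 5

1 → match
2 → no match
3 → match
4 → no match
5 → match
6 → no match
7 → no match
8 → no match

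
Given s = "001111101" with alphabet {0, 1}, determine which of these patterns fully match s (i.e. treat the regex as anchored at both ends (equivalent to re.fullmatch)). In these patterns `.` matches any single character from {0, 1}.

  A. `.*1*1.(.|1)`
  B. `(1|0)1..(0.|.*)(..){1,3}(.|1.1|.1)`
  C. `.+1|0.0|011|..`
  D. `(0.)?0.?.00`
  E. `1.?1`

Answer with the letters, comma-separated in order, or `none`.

A, C

A → match
B → no match
C → match
D → no match — must end with "00"
E → no match — must start with "1"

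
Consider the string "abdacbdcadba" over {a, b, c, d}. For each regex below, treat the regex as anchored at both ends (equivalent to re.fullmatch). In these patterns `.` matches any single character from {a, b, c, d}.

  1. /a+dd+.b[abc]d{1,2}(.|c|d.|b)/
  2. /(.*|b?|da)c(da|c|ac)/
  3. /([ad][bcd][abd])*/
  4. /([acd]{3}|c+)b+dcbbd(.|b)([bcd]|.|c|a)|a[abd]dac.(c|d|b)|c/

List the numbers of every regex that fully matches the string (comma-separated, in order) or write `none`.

1 → no match
2 → no match
3 → match
4 → no match

3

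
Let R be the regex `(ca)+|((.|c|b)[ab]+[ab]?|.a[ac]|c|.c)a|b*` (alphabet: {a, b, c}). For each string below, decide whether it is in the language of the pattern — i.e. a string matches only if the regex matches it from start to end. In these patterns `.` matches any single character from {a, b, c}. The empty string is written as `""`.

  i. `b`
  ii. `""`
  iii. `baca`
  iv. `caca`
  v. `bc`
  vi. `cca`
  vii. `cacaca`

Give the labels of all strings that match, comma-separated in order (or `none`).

i, ii, iii, iv, vi, vii

i → match
ii → match
iii → match
iv → match
v → no match
vi → match
vii → match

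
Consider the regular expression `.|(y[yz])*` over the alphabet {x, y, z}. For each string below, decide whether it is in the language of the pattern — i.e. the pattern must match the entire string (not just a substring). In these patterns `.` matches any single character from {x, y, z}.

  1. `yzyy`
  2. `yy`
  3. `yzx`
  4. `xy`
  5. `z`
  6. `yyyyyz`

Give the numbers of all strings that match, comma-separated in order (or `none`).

1, 2, 5, 6

1 → match
2 → match
3 → no match
4 → no match
5 → match
6 → match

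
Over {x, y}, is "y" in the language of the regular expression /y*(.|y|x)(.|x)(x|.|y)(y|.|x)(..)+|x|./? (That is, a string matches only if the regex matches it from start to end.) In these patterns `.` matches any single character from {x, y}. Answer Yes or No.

Yes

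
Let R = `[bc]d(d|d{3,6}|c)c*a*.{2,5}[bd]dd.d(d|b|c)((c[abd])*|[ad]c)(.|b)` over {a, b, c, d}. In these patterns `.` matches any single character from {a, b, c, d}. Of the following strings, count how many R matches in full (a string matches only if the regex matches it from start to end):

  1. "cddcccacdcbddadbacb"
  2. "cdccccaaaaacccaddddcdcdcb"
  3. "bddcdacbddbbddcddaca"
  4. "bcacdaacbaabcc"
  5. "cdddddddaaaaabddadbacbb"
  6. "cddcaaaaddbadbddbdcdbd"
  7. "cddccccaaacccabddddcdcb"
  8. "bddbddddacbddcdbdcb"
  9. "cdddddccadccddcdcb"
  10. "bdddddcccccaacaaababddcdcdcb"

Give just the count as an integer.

3

1 → match
2 → match
3 → no match
4 → no match
5 → no match
6 → no match
7 → match
8 → no match
9 → no match
10 → no match
Total matched: 3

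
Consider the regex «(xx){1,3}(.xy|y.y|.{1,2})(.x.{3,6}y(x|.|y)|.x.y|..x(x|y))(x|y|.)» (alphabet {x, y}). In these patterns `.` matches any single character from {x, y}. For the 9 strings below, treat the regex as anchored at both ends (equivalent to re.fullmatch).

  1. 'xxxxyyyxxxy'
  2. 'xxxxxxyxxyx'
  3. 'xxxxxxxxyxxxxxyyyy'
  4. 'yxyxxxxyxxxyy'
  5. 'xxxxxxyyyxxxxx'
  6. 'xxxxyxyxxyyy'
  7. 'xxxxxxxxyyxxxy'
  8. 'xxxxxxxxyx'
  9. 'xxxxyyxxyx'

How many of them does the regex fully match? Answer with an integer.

8

1 → match
2 → match
3 → match
4 → no match — must start with 'xx'
5 → match
6 → match
7 → match
8 → match
9 → match
Total matched: 8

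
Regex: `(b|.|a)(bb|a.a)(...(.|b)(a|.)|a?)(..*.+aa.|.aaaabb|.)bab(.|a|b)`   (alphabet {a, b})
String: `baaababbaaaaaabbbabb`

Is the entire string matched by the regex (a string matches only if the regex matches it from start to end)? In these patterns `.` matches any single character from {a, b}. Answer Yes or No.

Yes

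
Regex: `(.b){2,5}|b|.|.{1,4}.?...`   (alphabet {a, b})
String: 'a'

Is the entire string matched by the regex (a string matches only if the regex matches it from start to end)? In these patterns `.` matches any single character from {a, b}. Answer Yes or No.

Yes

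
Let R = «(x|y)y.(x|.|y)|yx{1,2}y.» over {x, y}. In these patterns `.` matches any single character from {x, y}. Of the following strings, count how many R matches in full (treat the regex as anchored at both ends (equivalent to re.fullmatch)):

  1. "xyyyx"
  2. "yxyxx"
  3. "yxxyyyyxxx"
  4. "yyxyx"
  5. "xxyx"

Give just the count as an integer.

0

1. "xyyyx" → no match
2. "yxyxx" → no match
3. "yxxyyyyxxx" → no match
4. "yyxyx" → no match
5. "xxyx" → no match
Total matched: 0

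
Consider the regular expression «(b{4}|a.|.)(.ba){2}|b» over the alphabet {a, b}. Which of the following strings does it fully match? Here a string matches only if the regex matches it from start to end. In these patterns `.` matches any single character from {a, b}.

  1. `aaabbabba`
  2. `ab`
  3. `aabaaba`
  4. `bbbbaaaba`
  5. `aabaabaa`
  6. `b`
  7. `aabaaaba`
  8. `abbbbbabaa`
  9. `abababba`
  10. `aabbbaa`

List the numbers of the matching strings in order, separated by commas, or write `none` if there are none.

3, 6, 9

1. `aaabbabba` → no match
2. `ab` → no match
3. `aabaaba` → match
4. `bbbbaaaba` → no match
5. `aabaabaa` → no match
6. `b` → match
7. `aabaaaba` → no match
8. `abbbbbabaa` → no match
9. `abababba` → match
10. `aabbbaa` → no match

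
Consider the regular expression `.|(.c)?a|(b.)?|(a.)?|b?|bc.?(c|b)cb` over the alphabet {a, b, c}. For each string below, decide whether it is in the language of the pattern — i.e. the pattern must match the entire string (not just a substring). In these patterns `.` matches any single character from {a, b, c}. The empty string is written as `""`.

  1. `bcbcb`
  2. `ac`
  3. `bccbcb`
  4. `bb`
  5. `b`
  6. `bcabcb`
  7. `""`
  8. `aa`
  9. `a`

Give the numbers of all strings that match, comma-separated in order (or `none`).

1, 2, 3, 4, 5, 6, 7, 8, 9

1 → match
2 → match
3 → match
4 → match
5 → match
6 → match
7 → match
8 → match
9 → match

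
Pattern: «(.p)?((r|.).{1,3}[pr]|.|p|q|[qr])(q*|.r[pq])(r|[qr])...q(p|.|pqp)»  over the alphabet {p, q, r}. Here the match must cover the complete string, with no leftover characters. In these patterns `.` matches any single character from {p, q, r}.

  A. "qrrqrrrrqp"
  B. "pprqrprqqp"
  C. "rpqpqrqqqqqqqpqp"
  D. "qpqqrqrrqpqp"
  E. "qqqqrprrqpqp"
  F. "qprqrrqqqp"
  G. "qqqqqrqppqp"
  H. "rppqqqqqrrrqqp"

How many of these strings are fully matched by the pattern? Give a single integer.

8

A → match
B → match
C → match
D → match
E → match
F → match
G → match
H → match
Total matched: 8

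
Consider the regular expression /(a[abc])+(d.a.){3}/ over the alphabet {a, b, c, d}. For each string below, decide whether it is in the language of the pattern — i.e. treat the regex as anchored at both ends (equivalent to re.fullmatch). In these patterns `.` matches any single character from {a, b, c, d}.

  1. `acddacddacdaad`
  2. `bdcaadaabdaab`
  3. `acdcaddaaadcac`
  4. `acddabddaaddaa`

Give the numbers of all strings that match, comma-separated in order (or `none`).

1 → match
2 → no match — must start with `a`
3 → match
4 → match

1, 3, 4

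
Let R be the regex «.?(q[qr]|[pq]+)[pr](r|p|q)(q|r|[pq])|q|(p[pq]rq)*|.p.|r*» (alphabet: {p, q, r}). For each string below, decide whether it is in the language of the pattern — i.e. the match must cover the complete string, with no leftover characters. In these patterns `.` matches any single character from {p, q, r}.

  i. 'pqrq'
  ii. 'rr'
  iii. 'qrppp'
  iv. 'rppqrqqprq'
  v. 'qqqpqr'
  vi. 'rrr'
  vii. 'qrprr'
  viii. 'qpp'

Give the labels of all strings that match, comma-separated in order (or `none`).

i, ii, iii, v, vi, vii, viii

i → match
ii → match
iii → match
iv → no match
v → match
vi → match
vii → match
viii → match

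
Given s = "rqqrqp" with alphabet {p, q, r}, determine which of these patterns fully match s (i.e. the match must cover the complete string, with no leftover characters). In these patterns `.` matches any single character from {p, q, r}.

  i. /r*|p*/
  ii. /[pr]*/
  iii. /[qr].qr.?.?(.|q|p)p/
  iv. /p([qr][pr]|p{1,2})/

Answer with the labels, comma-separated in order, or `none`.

iii

i → no match
ii → no match
iii → match
iv → no match — must start with "p"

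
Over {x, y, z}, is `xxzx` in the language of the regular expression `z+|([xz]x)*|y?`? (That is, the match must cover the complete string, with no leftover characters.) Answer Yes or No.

Yes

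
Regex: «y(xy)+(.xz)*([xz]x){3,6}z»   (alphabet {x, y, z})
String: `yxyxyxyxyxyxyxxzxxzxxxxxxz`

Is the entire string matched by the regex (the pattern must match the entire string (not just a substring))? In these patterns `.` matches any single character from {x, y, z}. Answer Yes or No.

Yes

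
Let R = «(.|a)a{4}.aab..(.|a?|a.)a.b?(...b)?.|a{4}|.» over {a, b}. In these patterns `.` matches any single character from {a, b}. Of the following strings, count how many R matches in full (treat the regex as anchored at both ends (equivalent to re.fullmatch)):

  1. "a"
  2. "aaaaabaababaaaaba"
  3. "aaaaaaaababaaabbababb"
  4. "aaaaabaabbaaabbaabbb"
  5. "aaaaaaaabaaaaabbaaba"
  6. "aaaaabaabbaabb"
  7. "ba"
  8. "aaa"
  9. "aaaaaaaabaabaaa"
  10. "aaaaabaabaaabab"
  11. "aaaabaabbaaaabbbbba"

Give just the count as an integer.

7

1 → match
2 → match
3 → match
4 → match
5 → match
6 → match
7 → no match
8 → no match
9 → match
10 → no match
11 → no match
Total matched: 7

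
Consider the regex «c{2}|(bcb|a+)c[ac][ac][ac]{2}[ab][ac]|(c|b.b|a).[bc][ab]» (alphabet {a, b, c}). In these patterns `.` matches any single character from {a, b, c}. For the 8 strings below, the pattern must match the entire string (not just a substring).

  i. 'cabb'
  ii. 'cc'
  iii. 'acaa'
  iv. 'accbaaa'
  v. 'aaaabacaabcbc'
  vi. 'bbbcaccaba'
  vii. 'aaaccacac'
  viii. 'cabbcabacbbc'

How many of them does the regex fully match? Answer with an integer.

2

i. 'cabb' → match
ii. 'cc' → match
iii. 'acaa' → no match
iv. 'accbaaa' → no match
v → no match
vi. 'bbbcaccaba' → no match
vii. 'aaaccacac' → no match
viii. 'cabbcabacbbc' → no match
Total matched: 2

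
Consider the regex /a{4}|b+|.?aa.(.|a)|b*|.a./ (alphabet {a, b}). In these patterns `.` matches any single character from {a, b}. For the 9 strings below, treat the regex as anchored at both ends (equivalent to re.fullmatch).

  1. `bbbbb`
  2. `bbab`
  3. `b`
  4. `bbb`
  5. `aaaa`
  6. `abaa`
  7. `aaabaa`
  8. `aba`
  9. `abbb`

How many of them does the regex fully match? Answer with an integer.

1. `bbbbb` → match
2. `bbab` → no match
3. `b` → match
4. `bbb` → match
5. `aaaa` → match
6. `abaa` → no match
7. `aaabaa` → no match
8. `aba` → no match
9. `abbb` → no match
Total matched: 4

4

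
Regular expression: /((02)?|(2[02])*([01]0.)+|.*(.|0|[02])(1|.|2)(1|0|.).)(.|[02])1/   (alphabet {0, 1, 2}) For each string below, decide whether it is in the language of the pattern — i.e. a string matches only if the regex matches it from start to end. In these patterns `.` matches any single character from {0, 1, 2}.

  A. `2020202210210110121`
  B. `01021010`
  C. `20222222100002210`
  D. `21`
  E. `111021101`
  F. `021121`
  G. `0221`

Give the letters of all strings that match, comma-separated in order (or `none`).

A → match
B → no match — must end with `1`
C → no match — must end with `1`
D → match
E → match
F → match
G → match

A, D, E, F, G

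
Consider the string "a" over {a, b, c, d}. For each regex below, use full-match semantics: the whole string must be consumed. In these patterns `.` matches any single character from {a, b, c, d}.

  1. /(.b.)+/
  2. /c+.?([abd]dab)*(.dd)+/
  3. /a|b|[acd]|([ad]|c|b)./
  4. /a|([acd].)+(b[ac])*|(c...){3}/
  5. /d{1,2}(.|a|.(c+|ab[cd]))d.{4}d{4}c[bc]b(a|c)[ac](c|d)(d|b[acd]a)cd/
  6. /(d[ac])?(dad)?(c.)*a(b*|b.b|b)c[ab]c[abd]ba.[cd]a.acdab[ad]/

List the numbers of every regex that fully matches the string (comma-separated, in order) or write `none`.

1 → no match
2 → no match — must start with "c"
3 → match
4 → match
5 → no match — must start with "d"
6 → no match

3, 4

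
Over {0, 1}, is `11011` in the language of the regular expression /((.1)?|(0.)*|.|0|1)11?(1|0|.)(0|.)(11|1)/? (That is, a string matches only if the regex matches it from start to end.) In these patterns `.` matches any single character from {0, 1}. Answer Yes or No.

Yes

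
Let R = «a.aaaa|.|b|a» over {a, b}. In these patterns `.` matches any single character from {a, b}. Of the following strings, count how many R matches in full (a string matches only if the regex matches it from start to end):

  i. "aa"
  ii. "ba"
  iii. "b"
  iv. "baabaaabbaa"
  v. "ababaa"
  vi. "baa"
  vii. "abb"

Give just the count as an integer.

1

i → no match
ii → no match
iii → match
iv → no match
v → no match
vi → no match
vii → no match
Total matched: 1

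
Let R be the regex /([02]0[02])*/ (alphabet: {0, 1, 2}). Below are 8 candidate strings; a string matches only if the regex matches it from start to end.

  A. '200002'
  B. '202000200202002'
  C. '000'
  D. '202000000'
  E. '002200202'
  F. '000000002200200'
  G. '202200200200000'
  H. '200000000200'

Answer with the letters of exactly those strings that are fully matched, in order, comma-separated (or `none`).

A, B, C, D, E, F, G, H

A. '200002' → match
B → match
C. '000' → match
D. '202000000' → match
E. '002200202' → match
F → match
G → match
H. '200000000200' → match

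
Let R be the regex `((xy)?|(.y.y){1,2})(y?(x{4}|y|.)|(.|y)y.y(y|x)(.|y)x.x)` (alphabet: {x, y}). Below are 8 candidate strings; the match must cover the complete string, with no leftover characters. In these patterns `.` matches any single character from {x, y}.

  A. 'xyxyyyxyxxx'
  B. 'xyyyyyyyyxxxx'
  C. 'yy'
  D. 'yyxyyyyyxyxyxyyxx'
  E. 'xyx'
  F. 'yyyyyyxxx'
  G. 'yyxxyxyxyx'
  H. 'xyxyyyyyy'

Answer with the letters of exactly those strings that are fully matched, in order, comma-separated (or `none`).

A. 'xyxyyyxyxxx' → match
B → match
C. 'yy' → match
D → no match
E. 'xyx' → match
F. 'yyyyyyxxx' → match
G. 'yyxxyxyxyx' → no match
H. 'xyxyyyyyy' → match

A, B, C, E, F, H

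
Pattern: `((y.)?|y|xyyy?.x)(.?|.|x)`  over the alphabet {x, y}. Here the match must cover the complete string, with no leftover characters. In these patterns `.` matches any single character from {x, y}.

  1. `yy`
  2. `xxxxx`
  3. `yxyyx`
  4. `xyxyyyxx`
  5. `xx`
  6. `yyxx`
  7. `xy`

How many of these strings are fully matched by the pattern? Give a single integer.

1

1. `yy` → match
2. `xxxxx` → no match
3. `yxyyx` → no match
4. `xyxyyyxx` → no match
5. `xx` → no match
6. `yyxx` → no match
7. `xy` → no match
Total matched: 1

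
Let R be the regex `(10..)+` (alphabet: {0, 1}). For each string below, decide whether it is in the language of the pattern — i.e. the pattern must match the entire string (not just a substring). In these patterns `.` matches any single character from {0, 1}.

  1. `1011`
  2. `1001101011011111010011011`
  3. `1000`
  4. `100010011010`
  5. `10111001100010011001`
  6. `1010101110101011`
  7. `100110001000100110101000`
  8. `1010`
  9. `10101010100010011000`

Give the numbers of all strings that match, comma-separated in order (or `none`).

1, 3, 4, 5, 6, 7, 8, 9

1. `1011` → match
2 → no match
3. `1000` → match
4. `100010011010` → match
5 → match
6 → match
7 → match
8. `1010` → match
9 → match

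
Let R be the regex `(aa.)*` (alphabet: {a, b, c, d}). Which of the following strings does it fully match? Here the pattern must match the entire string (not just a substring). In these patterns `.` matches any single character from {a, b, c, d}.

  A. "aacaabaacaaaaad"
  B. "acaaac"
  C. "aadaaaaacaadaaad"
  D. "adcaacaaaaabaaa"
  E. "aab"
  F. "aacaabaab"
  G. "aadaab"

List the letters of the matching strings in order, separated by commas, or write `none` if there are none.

A, E, F, G

A → match
B → no match
C → no match
D → no match
E → match
F → match
G → match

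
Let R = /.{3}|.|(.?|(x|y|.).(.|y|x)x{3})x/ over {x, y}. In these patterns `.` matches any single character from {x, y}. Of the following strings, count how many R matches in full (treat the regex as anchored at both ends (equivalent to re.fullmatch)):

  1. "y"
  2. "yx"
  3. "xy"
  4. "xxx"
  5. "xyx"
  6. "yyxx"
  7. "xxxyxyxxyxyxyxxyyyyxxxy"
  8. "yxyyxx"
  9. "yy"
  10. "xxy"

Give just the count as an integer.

5

1 → match
2 → match
3 → no match
4 → match
5 → match
6 → no match
7 → no match
8 → no match
9 → no match
10 → match
Total matched: 5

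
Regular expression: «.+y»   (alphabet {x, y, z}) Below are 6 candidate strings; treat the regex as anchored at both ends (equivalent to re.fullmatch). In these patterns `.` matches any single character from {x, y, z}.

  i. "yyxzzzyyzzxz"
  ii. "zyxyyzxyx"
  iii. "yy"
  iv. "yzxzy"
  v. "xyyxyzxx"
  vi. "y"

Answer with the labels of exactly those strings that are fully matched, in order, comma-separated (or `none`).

i → no match — must end with "y"
ii → no match — must end with "y"
iii → match
iv → match
v → no match — must end with "y"
vi → no match

iii, iv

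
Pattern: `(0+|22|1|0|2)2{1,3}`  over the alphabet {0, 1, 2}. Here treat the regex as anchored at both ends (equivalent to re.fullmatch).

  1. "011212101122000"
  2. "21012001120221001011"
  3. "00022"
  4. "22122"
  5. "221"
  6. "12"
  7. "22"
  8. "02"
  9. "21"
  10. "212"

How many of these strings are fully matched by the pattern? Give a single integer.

4

1 → no match — must end with "2"
2 → no match — must end with "2"
3 → match
4 → no match
5 → no match — must end with "2"
6 → match
7 → match
8 → match
9 → no match — must end with "2"
10 → no match
Total matched: 4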